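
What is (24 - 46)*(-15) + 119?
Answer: 449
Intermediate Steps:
(24 - 46)*(-15) + 119 = -22*(-15) + 119 = 330 + 119 = 449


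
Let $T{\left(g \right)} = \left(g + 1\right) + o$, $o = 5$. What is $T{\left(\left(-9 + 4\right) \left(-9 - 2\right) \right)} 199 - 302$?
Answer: $11837$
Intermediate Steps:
$T{\left(g \right)} = 6 + g$ ($T{\left(g \right)} = \left(g + 1\right) + 5 = \left(1 + g\right) + 5 = 6 + g$)
$T{\left(\left(-9 + 4\right) \left(-9 - 2\right) \right)} 199 - 302 = \left(6 + \left(-9 + 4\right) \left(-9 - 2\right)\right) 199 - 302 = \left(6 - -55\right) 199 - 302 = \left(6 + 55\right) 199 - 302 = 61 \cdot 199 - 302 = 12139 - 302 = 11837$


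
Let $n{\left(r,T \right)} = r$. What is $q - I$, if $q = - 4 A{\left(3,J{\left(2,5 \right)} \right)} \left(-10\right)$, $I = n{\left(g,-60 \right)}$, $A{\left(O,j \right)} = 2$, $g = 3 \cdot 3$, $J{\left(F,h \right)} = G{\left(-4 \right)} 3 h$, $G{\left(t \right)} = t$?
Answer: $71$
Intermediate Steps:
$J{\left(F,h \right)} = - 12 h$ ($J{\left(F,h \right)} = \left(-4\right) 3 h = - 12 h$)
$g = 9$
$I = 9$
$q = 80$ ($q = \left(-4\right) 2 \left(-10\right) = \left(-8\right) \left(-10\right) = 80$)
$q - I = 80 - 9 = 71$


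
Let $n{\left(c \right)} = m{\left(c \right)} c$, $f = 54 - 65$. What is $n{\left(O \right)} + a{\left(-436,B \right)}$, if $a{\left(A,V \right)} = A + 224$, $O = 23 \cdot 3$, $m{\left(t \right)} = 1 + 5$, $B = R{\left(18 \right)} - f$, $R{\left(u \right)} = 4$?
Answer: $202$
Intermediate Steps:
$f = -11$
$B = 15$ ($B = 4 - -11 = 4 + 11 = 15$)
$m{\left(t \right)} = 6$
$O = 69$
$a{\left(A,V \right)} = 224 + A$
$n{\left(c \right)} = 6 c$
$n{\left(O \right)} + a{\left(-436,B \right)} = 6 \cdot 69 + \left(224 - 436\right) = 414 - 212 = 202$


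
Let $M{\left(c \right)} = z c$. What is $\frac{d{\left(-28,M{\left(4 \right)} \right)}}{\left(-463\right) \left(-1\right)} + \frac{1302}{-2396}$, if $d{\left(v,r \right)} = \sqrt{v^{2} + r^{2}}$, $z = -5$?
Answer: $- \frac{651}{1198} + \frac{4 \sqrt{74}}{463} \approx -0.46909$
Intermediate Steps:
$M{\left(c \right)} = - 5 c$
$d{\left(v,r \right)} = \sqrt{r^{2} + v^{2}}$
$\frac{d{\left(-28,M{\left(4 \right)} \right)}}{\left(-463\right) \left(-1\right)} + \frac{1302}{-2396} = \frac{\sqrt{\left(\left(-5\right) 4\right)^{2} + \left(-28\right)^{2}}}{\left(-463\right) \left(-1\right)} + \frac{1302}{-2396} = \frac{\sqrt{\left(-20\right)^{2} + 784}}{463} + 1302 \left(- \frac{1}{2396}\right) = \sqrt{400 + 784} \cdot \frac{1}{463} - \frac{651}{1198} = \sqrt{1184} \cdot \frac{1}{463} - \frac{651}{1198} = 4 \sqrt{74} \cdot \frac{1}{463} - \frac{651}{1198} = \frac{4 \sqrt{74}}{463} - \frac{651}{1198} = - \frac{651}{1198} + \frac{4 \sqrt{74}}{463}$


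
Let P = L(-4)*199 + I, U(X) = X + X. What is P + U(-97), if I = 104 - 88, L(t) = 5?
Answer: 817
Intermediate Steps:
I = 16
U(X) = 2*X
P = 1011 (P = 5*199 + 16 = 995 + 16 = 1011)
P + U(-97) = 1011 + 2*(-97) = 1011 - 194 = 817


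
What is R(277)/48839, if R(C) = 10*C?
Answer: 2770/48839 ≈ 0.056717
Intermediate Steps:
R(277)/48839 = (10*277)/48839 = 2770*(1/48839) = 2770/48839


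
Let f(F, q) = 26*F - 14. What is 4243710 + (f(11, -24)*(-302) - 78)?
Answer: 4161488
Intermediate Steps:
f(F, q) = -14 + 26*F
4243710 + (f(11, -24)*(-302) - 78) = 4243710 + ((-14 + 26*11)*(-302) - 78) = 4243710 + ((-14 + 286)*(-302) - 78) = 4243710 + (272*(-302) - 78) = 4243710 + (-82144 - 78) = 4243710 - 82222 = 4161488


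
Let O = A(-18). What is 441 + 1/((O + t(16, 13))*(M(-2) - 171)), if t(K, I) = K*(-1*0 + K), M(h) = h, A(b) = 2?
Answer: 19683593/44634 ≈ 441.00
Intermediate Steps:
t(K, I) = K² (t(K, I) = K*(0 + K) = K*K = K²)
O = 2
441 + 1/((O + t(16, 13))*(M(-2) - 171)) = 441 + 1/((2 + 16²)*(-2 - 171)) = 441 + 1/((2 + 256)*(-173)) = 441 - 1/173/258 = 441 + (1/258)*(-1/173) = 441 - 1/44634 = 19683593/44634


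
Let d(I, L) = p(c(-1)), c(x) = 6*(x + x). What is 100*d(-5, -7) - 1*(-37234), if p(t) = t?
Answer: 36034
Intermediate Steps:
c(x) = 12*x (c(x) = 6*(2*x) = 12*x)
d(I, L) = -12 (d(I, L) = 12*(-1) = -12)
100*d(-5, -7) - 1*(-37234) = 100*(-12) - 1*(-37234) = -1200 + 37234 = 36034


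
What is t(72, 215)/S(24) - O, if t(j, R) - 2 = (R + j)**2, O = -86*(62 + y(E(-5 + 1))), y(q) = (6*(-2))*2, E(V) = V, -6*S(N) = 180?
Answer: 5223/10 ≈ 522.30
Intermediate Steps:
S(N) = -30 (S(N) = -1/6*180 = -30)
y(q) = -24 (y(q) = -12*2 = -24)
O = -3268 (O = -86*(62 - 24) = -86*38 = -3268)
t(j, R) = 2 + (R + j)**2
t(72, 215)/S(24) - O = (2 + (215 + 72)**2)/(-30) - 1*(-3268) = (2 + 287**2)*(-1/30) + 3268 = (2 + 82369)*(-1/30) + 3268 = 82371*(-1/30) + 3268 = -27457/10 + 3268 = 5223/10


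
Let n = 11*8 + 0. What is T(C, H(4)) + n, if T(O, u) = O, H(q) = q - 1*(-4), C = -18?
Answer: 70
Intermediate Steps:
H(q) = 4 + q (H(q) = q + 4 = 4 + q)
n = 88 (n = 88 + 0 = 88)
T(C, H(4)) + n = -18 + 88 = 70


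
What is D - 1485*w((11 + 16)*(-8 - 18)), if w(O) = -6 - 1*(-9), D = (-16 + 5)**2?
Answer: -4334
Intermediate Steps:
D = 121 (D = (-11)**2 = 121)
w(O) = 3 (w(O) = -6 + 9 = 3)
D - 1485*w((11 + 16)*(-8 - 18)) = 121 - 1485*3 = 121 - 4455 = -4334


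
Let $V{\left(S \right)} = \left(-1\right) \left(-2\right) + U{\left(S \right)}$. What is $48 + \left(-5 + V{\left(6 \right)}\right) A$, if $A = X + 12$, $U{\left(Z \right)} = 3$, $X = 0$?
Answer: $48$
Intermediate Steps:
$V{\left(S \right)} = 5$ ($V{\left(S \right)} = \left(-1\right) \left(-2\right) + 3 = 2 + 3 = 5$)
$A = 12$ ($A = 0 + 12 = 12$)
$48 + \left(-5 + V{\left(6 \right)}\right) A = 48 + \left(-5 + 5\right) 12 = 48 + 0 \cdot 12 = 48 + 0 = 48$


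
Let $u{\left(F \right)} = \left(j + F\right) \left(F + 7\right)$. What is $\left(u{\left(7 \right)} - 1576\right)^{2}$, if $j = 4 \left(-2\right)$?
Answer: $2528100$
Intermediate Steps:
$j = -8$
$u{\left(F \right)} = \left(-8 + F\right) \left(7 + F\right)$ ($u{\left(F \right)} = \left(-8 + F\right) \left(F + 7\right) = \left(-8 + F\right) \left(7 + F\right)$)
$\left(u{\left(7 \right)} - 1576\right)^{2} = \left(\left(-56 + 7^{2} - 7\right) - 1576\right)^{2} = \left(\left(-56 + 49 - 7\right) - 1576\right)^{2} = \left(-14 - 1576\right)^{2} = \left(-1590\right)^{2} = 2528100$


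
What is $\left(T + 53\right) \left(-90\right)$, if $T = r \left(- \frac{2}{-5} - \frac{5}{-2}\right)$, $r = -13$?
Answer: $-1377$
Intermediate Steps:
$T = - \frac{377}{10}$ ($T = - 13 \left(- \frac{2}{-5} - \frac{5}{-2}\right) = - 13 \left(\left(-2\right) \left(- \frac{1}{5}\right) - - \frac{5}{2}\right) = - 13 \left(\frac{2}{5} + \frac{5}{2}\right) = \left(-13\right) \frac{29}{10} = - \frac{377}{10} \approx -37.7$)
$\left(T + 53\right) \left(-90\right) = \left(- \frac{377}{10} + 53\right) \left(-90\right) = \frac{153}{10} \left(-90\right) = -1377$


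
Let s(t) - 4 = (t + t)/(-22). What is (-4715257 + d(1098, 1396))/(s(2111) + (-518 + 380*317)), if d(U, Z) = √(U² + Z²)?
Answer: -51867827/1317295 + 22*√788605/1317295 ≈ -39.360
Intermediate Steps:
s(t) = 4 - t/11 (s(t) = 4 + (t + t)/(-22) = 4 + (2*t)*(-1/22) = 4 - t/11)
(-4715257 + d(1098, 1396))/(s(2111) + (-518 + 380*317)) = (-4715257 + √(1098² + 1396²))/((4 - 1/11*2111) + (-518 + 380*317)) = (-4715257 + √(1205604 + 1948816))/((4 - 2111/11) + (-518 + 120460)) = (-4715257 + √3154420)/(-2067/11 + 119942) = (-4715257 + 2*√788605)/(1317295/11) = (-4715257 + 2*√788605)*(11/1317295) = -51867827/1317295 + 22*√788605/1317295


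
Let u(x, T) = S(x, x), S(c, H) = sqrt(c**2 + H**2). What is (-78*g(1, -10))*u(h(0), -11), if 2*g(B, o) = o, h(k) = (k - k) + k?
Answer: 0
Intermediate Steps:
h(k) = k (h(k) = 0 + k = k)
S(c, H) = sqrt(H**2 + c**2)
u(x, T) = sqrt(2)*sqrt(x**2) (u(x, T) = sqrt(x**2 + x**2) = sqrt(2*x**2) = sqrt(2)*sqrt(x**2))
g(B, o) = o/2
(-78*g(1, -10))*u(h(0), -11) = (-39*(-10))*(sqrt(2)*sqrt(0**2)) = (-78*(-5))*(sqrt(2)*sqrt(0)) = 390*(sqrt(2)*0) = 390*0 = 0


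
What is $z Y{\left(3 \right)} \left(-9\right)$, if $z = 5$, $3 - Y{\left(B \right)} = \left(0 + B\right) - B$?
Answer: $-135$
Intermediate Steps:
$Y{\left(B \right)} = 3$ ($Y{\left(B \right)} = 3 - \left(\left(0 + B\right) - B\right) = 3 - \left(B - B\right) = 3 - 0 = 3 + 0 = 3$)
$z Y{\left(3 \right)} \left(-9\right) = 5 \cdot 3 \left(-9\right) = 15 \left(-9\right) = -135$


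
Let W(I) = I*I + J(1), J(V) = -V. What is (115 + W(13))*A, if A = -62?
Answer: -17546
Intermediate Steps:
W(I) = -1 + I² (W(I) = I*I - 1*1 = I² - 1 = -1 + I²)
(115 + W(13))*A = (115 + (-1 + 13²))*(-62) = (115 + (-1 + 169))*(-62) = (115 + 168)*(-62) = 283*(-62) = -17546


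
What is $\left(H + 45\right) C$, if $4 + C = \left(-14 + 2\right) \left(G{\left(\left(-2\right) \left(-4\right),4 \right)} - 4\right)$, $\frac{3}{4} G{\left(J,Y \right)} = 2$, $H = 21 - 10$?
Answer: $672$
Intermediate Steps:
$H = 11$
$G{\left(J,Y \right)} = \frac{8}{3}$ ($G{\left(J,Y \right)} = \frac{4}{3} \cdot 2 = \frac{8}{3}$)
$C = 12$ ($C = -4 + \left(-14 + 2\right) \left(\frac{8}{3} - 4\right) = -4 - -16 = -4 + 16 = 12$)
$\left(H + 45\right) C = \left(11 + 45\right) 12 = 56 \cdot 12 = 672$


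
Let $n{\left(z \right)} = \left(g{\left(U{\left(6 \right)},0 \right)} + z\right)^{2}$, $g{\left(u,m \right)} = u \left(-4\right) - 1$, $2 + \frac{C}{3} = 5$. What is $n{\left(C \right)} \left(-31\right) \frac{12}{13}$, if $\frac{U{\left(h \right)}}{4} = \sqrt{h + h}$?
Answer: $- \frac{1166592}{13} + \frac{190464 \sqrt{3}}{13} \approx -64361.0$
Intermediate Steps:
$C = 9$ ($C = -6 + 3 \cdot 5 = -6 + 15 = 9$)
$U{\left(h \right)} = 4 \sqrt{2} \sqrt{h}$ ($U{\left(h \right)} = 4 \sqrt{h + h} = 4 \sqrt{2 h} = 4 \sqrt{2} \sqrt{h}$)
$g{\left(u,m \right)} = -1 - 4 u$ ($g{\left(u,m \right)} = - 4 u - 1 = -1 - 4 u$)
$n{\left(z \right)} = \left(-1 + z - 32 \sqrt{3}\right)^{2}$ ($n{\left(z \right)} = \left(\left(-1 - 4 \cdot 4 \sqrt{2} \sqrt{6}\right) + z\right)^{2} = \left(\left(-1 - 4 \cdot 8 \sqrt{3}\right) + z\right)^{2} = \left(\left(-1 - 32 \sqrt{3}\right) + z\right)^{2} = \left(-1 + z - 32 \sqrt{3}\right)^{2}$)
$n{\left(C \right)} \left(-31\right) \frac{12}{13} = \left(1 - 9 + 32 \sqrt{3}\right)^{2} \left(-31\right) \frac{12}{13} = \left(1 - 9 + 32 \sqrt{3}\right)^{2} \left(-31\right) 12 \cdot \frac{1}{13} = \left(-8 + 32 \sqrt{3}\right)^{2} \left(-31\right) \frac{12}{13} = - 31 \left(-8 + 32 \sqrt{3}\right)^{2} \cdot \frac{12}{13} = - \frac{372 \left(-8 + 32 \sqrt{3}\right)^{2}}{13}$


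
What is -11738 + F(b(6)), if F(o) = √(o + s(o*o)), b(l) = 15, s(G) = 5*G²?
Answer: -11738 + 2*√63285 ≈ -11235.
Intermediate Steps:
F(o) = √(o + 5*o⁴) (F(o) = √(o + 5*(o*o)²) = √(o + 5*(o²)²) = √(o + 5*o⁴))
-11738 + F(b(6)) = -11738 + √(15 + 5*15⁴) = -11738 + √(15 + 5*50625) = -11738 + √(15 + 253125) = -11738 + √253140 = -11738 + 2*√63285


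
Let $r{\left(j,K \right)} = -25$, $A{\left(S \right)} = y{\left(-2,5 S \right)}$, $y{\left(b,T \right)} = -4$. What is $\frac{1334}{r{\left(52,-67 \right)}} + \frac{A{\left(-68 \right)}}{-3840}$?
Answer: $- \frac{256123}{4800} \approx -53.359$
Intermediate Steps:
$A{\left(S \right)} = -4$
$\frac{1334}{r{\left(52,-67 \right)}} + \frac{A{\left(-68 \right)}}{-3840} = \frac{1334}{-25} - \frac{4}{-3840} = 1334 \left(- \frac{1}{25}\right) - - \frac{1}{960} = - \frac{1334}{25} + \frac{1}{960} = - \frac{256123}{4800}$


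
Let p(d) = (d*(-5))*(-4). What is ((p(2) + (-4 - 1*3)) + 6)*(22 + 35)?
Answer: 2223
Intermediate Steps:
p(d) = 20*d (p(d) = -5*d*(-4) = 20*d)
((p(2) + (-4 - 1*3)) + 6)*(22 + 35) = ((20*2 + (-4 - 1*3)) + 6)*(22 + 35) = ((40 + (-4 - 3)) + 6)*57 = ((40 - 7) + 6)*57 = (33 + 6)*57 = 39*57 = 2223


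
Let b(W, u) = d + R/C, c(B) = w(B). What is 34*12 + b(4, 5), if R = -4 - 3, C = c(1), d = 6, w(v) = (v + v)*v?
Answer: 821/2 ≈ 410.50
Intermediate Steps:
w(v) = 2*v² (w(v) = (2*v)*v = 2*v²)
c(B) = 2*B²
C = 2 (C = 2*1² = 2*1 = 2)
R = -7
b(W, u) = 5/2 (b(W, u) = 6 - 7/2 = 5/2)
34*12 + b(4, 5) = 34*12 + 5/2 = 408 + 5/2 = 821/2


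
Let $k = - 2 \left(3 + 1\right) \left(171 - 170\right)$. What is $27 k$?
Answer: $-216$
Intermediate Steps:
$k = -8$ ($k = \left(-2\right) 4 \cdot 1 = \left(-8\right) 1 = -8$)
$27 k = 27 \left(-8\right) = -216$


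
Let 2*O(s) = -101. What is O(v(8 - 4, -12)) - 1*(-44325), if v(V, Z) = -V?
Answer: 88549/2 ≈ 44275.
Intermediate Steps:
O(s) = -101/2 (O(s) = (½)*(-101) = -101/2)
O(v(8 - 4, -12)) - 1*(-44325) = -101/2 - 1*(-44325) = -101/2 + 44325 = 88549/2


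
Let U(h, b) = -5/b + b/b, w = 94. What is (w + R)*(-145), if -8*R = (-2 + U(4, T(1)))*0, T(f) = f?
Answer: -13630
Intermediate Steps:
U(h, b) = 1 - 5/b (U(h, b) = -5/b + 1 = 1 - 5/b)
R = 0 (R = -(-2 + (-5 + 1)/1)*0/8 = -(-2 + 1*(-4))*0/8 = -(-2 - 4)*0/8 = -(-3)*0/4 = -1/8*0 = 0)
(w + R)*(-145) = (94 + 0)*(-145) = 94*(-145) = -13630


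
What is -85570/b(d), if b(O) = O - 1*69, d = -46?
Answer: 17114/23 ≈ 744.09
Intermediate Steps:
b(O) = -69 + O (b(O) = O - 69 = -69 + O)
-85570/b(d) = -85570/(-69 - 46) = -85570/(-115) = -85570*(-1/115) = 17114/23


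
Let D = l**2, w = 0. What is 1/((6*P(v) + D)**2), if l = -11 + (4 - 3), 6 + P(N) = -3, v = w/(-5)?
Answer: 1/2116 ≈ 0.00047259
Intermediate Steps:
v = 0 (v = 0/(-5) = 0*(-1/5) = 0)
P(N) = -9 (P(N) = -6 - 3 = -9)
l = -10 (l = -11 + 1 = -10)
D = 100 (D = (-10)**2 = 100)
1/((6*P(v) + D)**2) = 1/((6*(-9) + 100)**2) = 1/((-54 + 100)**2) = 1/(46**2) = 1/2116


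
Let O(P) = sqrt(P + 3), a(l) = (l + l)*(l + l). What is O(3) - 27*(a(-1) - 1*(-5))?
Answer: -243 + sqrt(6) ≈ -240.55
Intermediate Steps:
a(l) = 4*l**2 (a(l) = (2*l)*(2*l) = 4*l**2)
O(P) = sqrt(3 + P)
O(3) - 27*(a(-1) - 1*(-5)) = sqrt(3 + 3) - 27*(4*(-1)**2 - 1*(-5)) = sqrt(6) - 27*(4*1 + 5) = sqrt(6) - 27*(4 + 5) = sqrt(6) - 27*9 = sqrt(6) - 243 = -243 + sqrt(6)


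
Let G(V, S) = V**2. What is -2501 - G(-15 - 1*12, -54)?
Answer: -3230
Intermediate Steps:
-2501 - G(-15 - 1*12, -54) = -2501 - (-15 - 1*12)**2 = -2501 - (-15 - 12)**2 = -2501 - 1*(-27)**2 = -2501 - 1*729 = -2501 - 729 = -3230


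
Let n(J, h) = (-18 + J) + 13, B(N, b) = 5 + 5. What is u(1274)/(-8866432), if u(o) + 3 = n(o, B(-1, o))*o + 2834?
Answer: -1619537/8866432 ≈ -0.18266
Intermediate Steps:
B(N, b) = 10
n(J, h) = -5 + J
u(o) = 2831 + o*(-5 + o) (u(o) = -3 + ((-5 + o)*o + 2834) = -3 + (o*(-5 + o) + 2834) = -3 + (2834 + o*(-5 + o)) = 2831 + o*(-5 + o))
u(1274)/(-8866432) = (2831 + 1274*(-5 + 1274))/(-8866432) = (2831 + 1274*1269)*(-1/8866432) = (2831 + 1616706)*(-1/8866432) = 1619537*(-1/8866432) = -1619537/8866432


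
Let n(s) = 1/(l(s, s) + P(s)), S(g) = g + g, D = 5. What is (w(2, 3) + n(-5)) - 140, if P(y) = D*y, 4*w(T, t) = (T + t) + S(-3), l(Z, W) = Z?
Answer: -8417/60 ≈ -140.28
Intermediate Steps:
S(g) = 2*g
w(T, t) = -3/2 + T/4 + t/4 (w(T, t) = ((T + t) + 2*(-3))/4 = ((T + t) - 6)/4 = (-6 + T + t)/4 = -3/2 + T/4 + t/4)
P(y) = 5*y
n(s) = 1/(6*s) (n(s) = 1/(s + 5*s) = 1/(6*s))
(w(2, 3) + n(-5)) - 140 = ((-3/2 + (¼)*2 + (¼)*3) + (⅙)/(-5)) - 140 = ((-3/2 + ½ + ¾) + (⅙)*(-⅕)) - 140 = (-¼ - 1/30) - 140 = -17/60 - 140 = -8417/60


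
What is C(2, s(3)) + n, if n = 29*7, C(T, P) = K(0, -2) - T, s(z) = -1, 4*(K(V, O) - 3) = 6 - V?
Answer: 411/2 ≈ 205.50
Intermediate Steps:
K(V, O) = 9/2 - V/4 (K(V, O) = 3 + (6 - V)/4 = 3 + (3/2 - V/4) = 9/2 - V/4)
C(T, P) = 9/2 - T (C(T, P) = (9/2 - 1/4*0) - T = (9/2 + 0) - T = 9/2 - T)
n = 203
C(2, s(3)) + n = (9/2 - 1*2) + 203 = (9/2 - 2) + 203 = 5/2 + 203 = 411/2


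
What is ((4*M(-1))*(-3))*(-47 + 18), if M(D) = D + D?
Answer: -696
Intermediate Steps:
M(D) = 2*D
((4*M(-1))*(-3))*(-47 + 18) = ((4*(2*(-1)))*(-3))*(-47 + 18) = ((4*(-2))*(-3))*(-29) = -8*(-3)*(-29) = 24*(-29) = -696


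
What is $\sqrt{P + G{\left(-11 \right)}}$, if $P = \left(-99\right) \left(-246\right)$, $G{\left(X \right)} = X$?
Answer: $\sqrt{24343} \approx 156.02$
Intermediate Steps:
$P = 24354$
$\sqrt{P + G{\left(-11 \right)}} = \sqrt{24354 - 11} = \sqrt{24343}$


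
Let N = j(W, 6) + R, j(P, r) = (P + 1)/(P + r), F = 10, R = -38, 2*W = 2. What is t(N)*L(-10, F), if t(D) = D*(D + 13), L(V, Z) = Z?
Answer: 456720/49 ≈ 9320.8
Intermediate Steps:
W = 1 (W = (½)*2 = 1)
j(P, r) = (1 + P)/(P + r)
N = -264/7 (N = (1 + 1)/(1 + 6) - 38 = 2/7 - 38 = -264/7 ≈ -37.714)
t(D) = D*(13 + D)
t(N)*L(-10, F) = -264*(13 - 264/7)/7*10 = -264/7*(-173/7)*10 = (45672/49)*10 = 456720/49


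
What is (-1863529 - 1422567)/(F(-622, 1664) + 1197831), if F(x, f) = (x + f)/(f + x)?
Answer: -410762/149729 ≈ -2.7434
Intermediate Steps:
F(x, f) = 1 (F(x, f) = (f + x)/(f + x) = 1)
(-1863529 - 1422567)/(F(-622, 1664) + 1197831) = (-1863529 - 1422567)/(1 + 1197831) = -3286096/1197832 = -3286096*1/1197832 = -410762/149729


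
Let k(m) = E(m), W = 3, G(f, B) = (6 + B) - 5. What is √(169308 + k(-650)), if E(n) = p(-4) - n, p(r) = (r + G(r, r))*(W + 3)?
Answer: 2*√42479 ≈ 412.21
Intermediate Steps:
G(f, B) = 1 + B
p(r) = 6 + 12*r (p(r) = (r + (1 + r))*(3 + 3) = (1 + 2*r)*6 = 6 + 12*r)
E(n) = -42 - n (E(n) = (6 + 12*(-4)) - n = (6 - 48) - n = -42 - n)
k(m) = -42 - m
√(169308 + k(-650)) = √(169308 + (-42 - 1*(-650))) = √(169308 + (-42 + 650)) = √(169308 + 608) = √169916 = 2*√42479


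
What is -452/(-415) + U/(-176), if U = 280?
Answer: -4581/9130 ≈ -0.50175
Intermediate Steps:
-452/(-415) + U/(-176) = -452/(-415) + 280/(-176) = -452*(-1/415) + 280*(-1/176) = 452/415 - 35/22 = -4581/9130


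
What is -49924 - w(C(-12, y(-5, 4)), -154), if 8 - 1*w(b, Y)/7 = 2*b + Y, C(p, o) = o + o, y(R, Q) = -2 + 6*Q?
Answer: -50442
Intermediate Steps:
C(p, o) = 2*o
w(b, Y) = 56 - 14*b - 7*Y (w(b, Y) = 56 - 7*(2*b + Y) = 56 - 7*(Y + 2*b) = 56 + (-14*b - 7*Y) = 56 - 14*b - 7*Y)
-49924 - w(C(-12, y(-5, 4)), -154) = -49924 - (56 - 28*(-2 + 6*4) - 7*(-154)) = -49924 - (56 - 28*(-2 + 24) + 1078) = -49924 - (56 - 28*22 + 1078) = -49924 - (56 - 14*44 + 1078) = -49924 - (56 - 616 + 1078) = -49924 - 1*518 = -49924 - 518 = -50442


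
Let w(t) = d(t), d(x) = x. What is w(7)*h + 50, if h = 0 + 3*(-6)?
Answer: -76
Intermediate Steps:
w(t) = t
h = -18 (h = 0 - 18 = -18)
w(7)*h + 50 = 7*(-18) + 50 = -126 + 50 = -76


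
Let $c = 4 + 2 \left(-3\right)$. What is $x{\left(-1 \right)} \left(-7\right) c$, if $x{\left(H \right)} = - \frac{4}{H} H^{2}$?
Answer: $56$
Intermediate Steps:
$c = -2$ ($c = 4 - 6 = -2$)
$x{\left(H \right)} = - 4 H$
$x{\left(-1 \right)} \left(-7\right) c = \left(-4\right) \left(-1\right) \left(-7\right) \left(-2\right) = 4 \left(-7\right) \left(-2\right) = \left(-28\right) \left(-2\right) = 56$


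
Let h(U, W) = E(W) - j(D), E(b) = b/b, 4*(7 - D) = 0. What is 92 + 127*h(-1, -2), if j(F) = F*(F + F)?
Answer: -12227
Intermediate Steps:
D = 7 (D = 7 - ¼*0 = 7 + 0 = 7)
E(b) = 1
j(F) = 2*F² (j(F) = F*(2*F) = 2*F²)
h(U, W) = -97 (h(U, W) = 1 - 2*7² = 1 - 2*49 = 1 - 1*98 = 1 - 98 = -97)
92 + 127*h(-1, -2) = 92 + 127*(-97) = 92 - 12319 = -12227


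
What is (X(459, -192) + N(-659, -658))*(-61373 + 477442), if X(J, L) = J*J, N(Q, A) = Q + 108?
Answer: 87428578970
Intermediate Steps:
N(Q, A) = 108 + Q
X(J, L) = J**2
(X(459, -192) + N(-659, -658))*(-61373 + 477442) = (459**2 + (108 - 659))*(-61373 + 477442) = (210681 - 551)*416069 = 210130*416069 = 87428578970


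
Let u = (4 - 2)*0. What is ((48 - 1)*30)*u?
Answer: 0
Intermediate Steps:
u = 0 (u = 2*0 = 0)
((48 - 1)*30)*u = ((48 - 1)*30)*0 = (47*30)*0 = 1410*0 = 0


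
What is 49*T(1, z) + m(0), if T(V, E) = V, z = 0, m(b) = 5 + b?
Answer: 54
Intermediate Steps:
49*T(1, z) + m(0) = 49*1 + (5 + 0) = 49 + 5 = 54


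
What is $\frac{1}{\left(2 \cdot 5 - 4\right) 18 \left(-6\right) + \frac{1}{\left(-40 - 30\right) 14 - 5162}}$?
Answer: $- \frac{6142}{3980017} \approx -0.0015432$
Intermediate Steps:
$\frac{1}{\left(2 \cdot 5 - 4\right) 18 \left(-6\right) + \frac{1}{\left(-40 - 30\right) 14 - 5162}} = \frac{1}{\left(10 - 4\right) 18 \left(-6\right) + \frac{1}{\left(-70\right) 14 - 5162}} = \frac{1}{6 \cdot 18 \left(-6\right) + \frac{1}{-980 - 5162}} = \frac{1}{108 \left(-6\right) + \frac{1}{-6142}} = \frac{1}{-648 - \frac{1}{6142}} = \frac{1}{- \frac{3980017}{6142}} = - \frac{6142}{3980017}$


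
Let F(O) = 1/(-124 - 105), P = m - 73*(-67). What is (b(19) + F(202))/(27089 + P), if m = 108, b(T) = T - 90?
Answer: -1355/612346 ≈ -0.0022128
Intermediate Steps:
b(T) = -90 + T
P = 4999 (P = 108 - 73*(-67) = 108 + 4891 = 4999)
F(O) = -1/229 (F(O) = 1/(-229) = -1/229)
(b(19) + F(202))/(27089 + P) = ((-90 + 19) - 1/229)/(27089 + 4999) = (-71 - 1/229)/32088 = -16260/229*1/32088 = -1355/612346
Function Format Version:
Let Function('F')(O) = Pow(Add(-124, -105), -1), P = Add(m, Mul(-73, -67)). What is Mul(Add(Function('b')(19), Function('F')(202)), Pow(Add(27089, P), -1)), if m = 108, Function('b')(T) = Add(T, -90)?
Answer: Rational(-1355, 612346) ≈ -0.0022128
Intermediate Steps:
Function('b')(T) = Add(-90, T)
P = 4999 (P = Add(108, Mul(-73, -67)) = Add(108, 4891) = 4999)
Function('F')(O) = Rational(-1, 229) (Function('F')(O) = Pow(-229, -1) = Rational(-1, 229))
Mul(Add(Function('b')(19), Function('F')(202)), Pow(Add(27089, P), -1)) = Mul(Add(Add(-90, 19), Rational(-1, 229)), Pow(Add(27089, 4999), -1)) = Mul(Add(-71, Rational(-1, 229)), Pow(32088, -1)) = Mul(Rational(-16260, 229), Rational(1, 32088)) = Rational(-1355, 612346)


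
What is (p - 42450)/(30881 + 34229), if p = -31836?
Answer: -37143/32555 ≈ -1.1409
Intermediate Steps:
(p - 42450)/(30881 + 34229) = (-31836 - 42450)/(30881 + 34229) = -74286/65110 = -74286*1/65110 = -37143/32555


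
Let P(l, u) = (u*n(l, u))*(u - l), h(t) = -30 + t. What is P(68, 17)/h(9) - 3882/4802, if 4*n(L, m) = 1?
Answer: 91363/9604 ≈ 9.5130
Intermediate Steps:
n(L, m) = ¼ (n(L, m) = (¼)*1 = ¼)
P(l, u) = u*(u - l)/4 (P(l, u) = (u*(¼))*(u - l) = (u/4)*(u - l) = u*(u - l)/4)
P(68, 17)/h(9) - 3882/4802 = ((¼)*17*(17 - 1*68))/(-30 + 9) - 3882/4802 = ((¼)*17*(17 - 68))/(-21) - 3882*1/4802 = ((¼)*17*(-51))*(-1/21) - 1941/2401 = -867/4*(-1/21) - 1941/2401 = 289/28 - 1941/2401 = 91363/9604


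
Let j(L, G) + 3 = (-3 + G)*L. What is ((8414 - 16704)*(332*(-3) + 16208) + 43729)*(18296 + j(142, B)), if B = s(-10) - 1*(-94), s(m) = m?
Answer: -3756069461045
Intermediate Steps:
B = 84 (B = -10 - 1*(-94) = -10 + 94 = 84)
j(L, G) = -3 + L*(-3 + G) (j(L, G) = -3 + (-3 + G)*L = -3 + L*(-3 + G))
((8414 - 16704)*(332*(-3) + 16208) + 43729)*(18296 + j(142, B)) = ((8414 - 16704)*(332*(-3) + 16208) + 43729)*(18296 + (-3 - 3*142 + 84*142)) = (-8290*(-996 + 16208) + 43729)*(18296 + (-3 - 426 + 11928)) = (-8290*15212 + 43729)*(18296 + 11499) = (-126107480 + 43729)*29795 = -126063751*29795 = -3756069461045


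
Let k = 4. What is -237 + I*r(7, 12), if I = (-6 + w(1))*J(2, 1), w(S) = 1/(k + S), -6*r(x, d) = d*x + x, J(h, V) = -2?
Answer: -6194/15 ≈ -412.93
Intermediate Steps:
r(x, d) = -x/6 - d*x/6 (r(x, d) = -(d*x + x)/6 = -(x + d*x)/6 = -x/6 - d*x/6)
w(S) = 1/(4 + S)
I = 58/5 (I = (-6 + 1/(4 + 1))*(-2) = (-6 + 1/5)*(-2) = -29/5*(-2) = 58/5 ≈ 11.600)
-237 + I*r(7, 12) = -237 + 58*(-1/6*7*(1 + 12))/5 = -237 + 58*(-1/6*7*13)/5 = -237 + (58/5)*(-91/6) = -237 - 2639/15 = -6194/15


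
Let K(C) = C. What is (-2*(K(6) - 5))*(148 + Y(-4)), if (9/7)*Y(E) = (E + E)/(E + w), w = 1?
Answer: -8104/27 ≈ -300.15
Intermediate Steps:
Y(E) = 14*E/(9*(1 + E)) (Y(E) = 7*((E + E)/(E + 1))/9 = 7*((2*E)/(1 + E))/9 = 7*(2*E/(1 + E))/9 = 14*E/(9*(1 + E)))
(-2*(K(6) - 5))*(148 + Y(-4)) = (-2*(6 - 5))*(148 + (14/9)*(-4)/(1 - 4)) = (-2*1)*(148 + (14/9)*(-4)/(-3)) = -2*(148 + (14/9)*(-4)*(-1/3)) = -2*(148 + 56/27) = -2*4052/27 = -8104/27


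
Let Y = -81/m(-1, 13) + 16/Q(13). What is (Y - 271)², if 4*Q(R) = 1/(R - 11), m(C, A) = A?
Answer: 3763600/169 ≈ 22270.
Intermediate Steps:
Q(R) = 1/(4*(-11 + R)) (Q(R) = 1/(4*(R - 11)) = 1/(4*(-11 + R)))
Y = 1583/13 (Y = -81/13 + 16/((1/(4*(-11 + 13)))) = -81*1/13 + 16/(((¼)/2)) = -81/13 + 16/(((¼)*(½))) = -81/13 + 16/(⅛) = -81/13 + 16*8 = -81/13 + 128 = 1583/13 ≈ 121.77)
(Y - 271)² = (1583/13 - 271)² = (-1940/13)² = 3763600/169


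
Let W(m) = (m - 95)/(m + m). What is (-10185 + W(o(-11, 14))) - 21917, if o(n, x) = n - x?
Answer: -160498/5 ≈ -32100.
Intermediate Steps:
W(m) = (-95 + m)/(2*m) (W(m) = (-95 + m)/((2*m)) = (-95 + m)*(1/(2*m)) = (-95 + m)/(2*m))
(-10185 + W(o(-11, 14))) - 21917 = (-10185 + (-95 + (-11 - 1*14))/(2*(-11 - 1*14))) - 21917 = (-10185 + (-95 + (-11 - 14))/(2*(-11 - 14))) - 21917 = (-10185 + (½)*(-95 - 25)/(-25)) - 21917 = (-10185 + (½)*(-1/25)*(-120)) - 21917 = (-10185 + 12/5) - 21917 = -50913/5 - 21917 = -160498/5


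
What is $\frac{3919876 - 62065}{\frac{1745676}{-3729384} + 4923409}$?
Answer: $\frac{399646072734}{510035583455} \approx 0.78357$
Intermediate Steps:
$\frac{3919876 - 62065}{\frac{1745676}{-3729384} + 4923409} = \frac{3857811}{1745676 \left(- \frac{1}{3729384}\right) + 4923409} = \frac{3857811}{- \frac{48491}{103594} + 4923409} = \frac{3857811}{\frac{510035583455}{103594}} = 3857811 \cdot \frac{103594}{510035583455} = \frac{399646072734}{510035583455}$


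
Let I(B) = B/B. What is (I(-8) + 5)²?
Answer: 36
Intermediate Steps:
I(B) = 1
(I(-8) + 5)² = (1 + 5)² = 6² = 36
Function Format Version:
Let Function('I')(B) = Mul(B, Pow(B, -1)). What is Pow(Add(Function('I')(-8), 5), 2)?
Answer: 36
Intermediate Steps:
Function('I')(B) = 1
Pow(Add(Function('I')(-8), 5), 2) = Pow(Add(1, 5), 2) = Pow(6, 2) = 36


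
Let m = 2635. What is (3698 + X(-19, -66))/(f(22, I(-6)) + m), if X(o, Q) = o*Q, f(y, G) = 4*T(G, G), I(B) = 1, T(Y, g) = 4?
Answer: 4952/2651 ≈ 1.8680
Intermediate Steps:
f(y, G) = 16 (f(y, G) = 4*4 = 16)
X(o, Q) = Q*o
(3698 + X(-19, -66))/(f(22, I(-6)) + m) = (3698 - 66*(-19))/(16 + 2635) = (3698 + 1254)/2651 = 4952*(1/2651) = 4952/2651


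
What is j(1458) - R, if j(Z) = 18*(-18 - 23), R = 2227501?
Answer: -2228239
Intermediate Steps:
j(Z) = -738 (j(Z) = 18*(-41) = -738)
j(1458) - R = -738 - 1*2227501 = -738 - 2227501 = -2228239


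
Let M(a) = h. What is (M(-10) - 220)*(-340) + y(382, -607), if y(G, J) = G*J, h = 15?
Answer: -162174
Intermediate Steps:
M(a) = 15
(M(-10) - 220)*(-340) + y(382, -607) = (15 - 220)*(-340) + 382*(-607) = -205*(-340) - 231874 = 69700 - 231874 = -162174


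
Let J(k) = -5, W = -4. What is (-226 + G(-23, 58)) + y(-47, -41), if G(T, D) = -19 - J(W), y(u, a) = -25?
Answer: -265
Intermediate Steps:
G(T, D) = -14 (G(T, D) = -19 - 1*(-5) = -19 + 5 = -14)
(-226 + G(-23, 58)) + y(-47, -41) = (-226 - 14) - 25 = -240 - 25 = -265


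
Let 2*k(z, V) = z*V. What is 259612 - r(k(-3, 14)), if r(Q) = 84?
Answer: 259528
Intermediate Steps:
k(z, V) = V*z/2 (k(z, V) = (z*V)/2 = (V*z)/2 = V*z/2)
259612 - r(k(-3, 14)) = 259612 - 1*84 = 259612 - 84 = 259528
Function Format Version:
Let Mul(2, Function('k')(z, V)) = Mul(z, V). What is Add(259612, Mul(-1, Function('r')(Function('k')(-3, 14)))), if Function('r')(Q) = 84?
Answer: 259528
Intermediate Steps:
Function('k')(z, V) = Mul(Rational(1, 2), V, z) (Function('k')(z, V) = Mul(Rational(1, 2), Mul(z, V)) = Mul(Rational(1, 2), Mul(V, z)) = Mul(Rational(1, 2), V, z))
Add(259612, Mul(-1, Function('r')(Function('k')(-3, 14)))) = Add(259612, Mul(-1, 84)) = Add(259612, -84) = 259528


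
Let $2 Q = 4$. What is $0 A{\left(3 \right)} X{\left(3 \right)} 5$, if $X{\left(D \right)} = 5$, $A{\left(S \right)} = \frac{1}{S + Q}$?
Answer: $0$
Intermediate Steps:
$Q = 2$ ($Q = \frac{1}{2} \cdot 4 = 2$)
$A{\left(S \right)} = \frac{1}{2 + S}$ ($A{\left(S \right)} = \frac{1}{S + 2} = \frac{1}{2 + S}$)
$0 A{\left(3 \right)} X{\left(3 \right)} 5 = \frac{0}{2 + 3} \cdot 5 \cdot 5 = \frac{0}{5} \cdot 5 \cdot 5 = 0 \cdot \frac{1}{5} \cdot 5 \cdot 5 = 0 \cdot 5 \cdot 5 = 0 \cdot 5 = 0$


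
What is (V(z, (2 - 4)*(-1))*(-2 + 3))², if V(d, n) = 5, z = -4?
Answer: 25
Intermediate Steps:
(V(z, (2 - 4)*(-1))*(-2 + 3))² = (5*(-2 + 3))² = (5*1)² = 5² = 25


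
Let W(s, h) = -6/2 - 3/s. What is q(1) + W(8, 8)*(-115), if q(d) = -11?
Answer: 3017/8 ≈ 377.13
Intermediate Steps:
W(s, h) = -3 - 3/s (W(s, h) = -6*½ - 3/s = -3 - 3/s)
q(1) + W(8, 8)*(-115) = -11 + (-3 - 3/8)*(-115) = -11 - 27/8*(-115) = -11 + 3105/8 = 3017/8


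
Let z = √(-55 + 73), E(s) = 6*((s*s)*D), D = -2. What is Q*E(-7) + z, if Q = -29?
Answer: 17052 + 3*√2 ≈ 17056.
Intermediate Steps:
E(s) = -12*s² (E(s) = 6*((s*s)*(-2)) = 6*(s²*(-2)) = 6*(-2*s²) = -12*s²)
z = 3*√2 (z = √18 = 3*√2 ≈ 4.2426)
Q*E(-7) + z = -(-348)*(-7)² + 3*√2 = -(-348)*49 + 3*√2 = -29*(-588) + 3*√2 = 17052 + 3*√2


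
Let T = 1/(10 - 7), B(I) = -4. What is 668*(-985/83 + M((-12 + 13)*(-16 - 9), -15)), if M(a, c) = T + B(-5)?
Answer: -2583824/249 ≈ -10377.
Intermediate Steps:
T = ⅓ (T = 1/3 = ⅓ ≈ 0.33333)
M(a, c) = -11/3 (M(a, c) = ⅓ - 4 = -11/3)
668*(-985/83 + M((-12 + 13)*(-16 - 9), -15)) = 668*(-985/83 - 11/3) = 668*(-3868/249) = -2583824/249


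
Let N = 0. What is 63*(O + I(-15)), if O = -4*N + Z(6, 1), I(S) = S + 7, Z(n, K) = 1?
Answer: -441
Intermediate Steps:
I(S) = 7 + S
O = 1 (O = -4*0 + 1 = 0 + 1 = 1)
63*(O + I(-15)) = 63*(1 + (7 - 15)) = 63*(1 - 8) = 63*(-7) = -441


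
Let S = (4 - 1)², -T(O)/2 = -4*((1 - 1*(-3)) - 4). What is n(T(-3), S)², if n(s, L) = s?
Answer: 0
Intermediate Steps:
T(O) = 0 (T(O) = -(-8)*((1 - 1*(-3)) - 4) = -(-8)*((1 + 3) - 4) = -(-8)*(4 - 4) = -(-8)*0 = -2*0 = 0)
S = 9 (S = 3² = 9)
n(T(-3), S)² = 0² = 0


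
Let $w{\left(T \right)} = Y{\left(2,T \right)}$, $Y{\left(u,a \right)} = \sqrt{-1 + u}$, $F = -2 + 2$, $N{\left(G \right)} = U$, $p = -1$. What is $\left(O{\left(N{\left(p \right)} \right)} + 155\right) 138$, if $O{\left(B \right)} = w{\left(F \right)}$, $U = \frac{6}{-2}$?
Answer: $21528$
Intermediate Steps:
$U = -3$ ($U = 6 \left(- \frac{1}{2}\right) = -3$)
$N{\left(G \right)} = -3$
$F = 0$
$w{\left(T \right)} = 1$ ($w{\left(T \right)} = \sqrt{-1 + 2} = \sqrt{1} = 1$)
$O{\left(B \right)} = 1$
$\left(O{\left(N{\left(p \right)} \right)} + 155\right) 138 = \left(1 + 155\right) 138 = 156 \cdot 138 = 21528$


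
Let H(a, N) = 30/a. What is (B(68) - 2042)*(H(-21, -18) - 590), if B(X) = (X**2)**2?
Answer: -88510442760/7 ≈ -1.2644e+10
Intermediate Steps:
B(X) = X**4
(B(68) - 2042)*(H(-21, -18) - 590) = (68**4 - 2042)*(30/(-21) - 590) = (21381376 - 2042)*(30*(-1/21) - 590) = 21379334*(-10/7 - 590) = 21379334*(-4140/7) = -88510442760/7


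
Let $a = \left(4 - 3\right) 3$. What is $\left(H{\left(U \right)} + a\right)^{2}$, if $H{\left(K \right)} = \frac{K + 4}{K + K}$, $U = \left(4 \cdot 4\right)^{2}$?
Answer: $\frac{201601}{16384} \approx 12.305$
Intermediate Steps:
$U = 256$ ($U = 16^{2} = 256$)
$H{\left(K \right)} = \frac{4 + K}{2 K}$
$a = 3$ ($a = 1 \cdot 3 = 3$)
$\left(H{\left(U \right)} + a\right)^{2} = \left(\frac{4 + 256}{2 \cdot 256} + 3\right)^{2} = \left(\frac{1}{2} \cdot \frac{1}{256} \cdot 260 + 3\right)^{2} = \left(\frac{65}{128} + 3\right)^{2} = \left(\frac{449}{128}\right)^{2} = \frac{201601}{16384}$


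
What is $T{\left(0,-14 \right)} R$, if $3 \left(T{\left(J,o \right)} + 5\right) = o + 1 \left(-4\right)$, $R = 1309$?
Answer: $-14399$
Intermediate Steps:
$T{\left(J,o \right)} = - \frac{19}{3} + \frac{o}{3}$ ($T{\left(J,o \right)} = -5 + \frac{o + 1 \left(-4\right)}{3} = -5 + \frac{o - 4}{3} = -5 + \frac{-4 + o}{3} = -5 + \left(- \frac{4}{3} + \frac{o}{3}\right) = - \frac{19}{3} + \frac{o}{3}$)
$T{\left(0,-14 \right)} R = \left(- \frac{19}{3} + \frac{1}{3} \left(-14\right)\right) 1309 = \left(- \frac{19}{3} - \frac{14}{3}\right) 1309 = \left(-11\right) 1309 = -14399$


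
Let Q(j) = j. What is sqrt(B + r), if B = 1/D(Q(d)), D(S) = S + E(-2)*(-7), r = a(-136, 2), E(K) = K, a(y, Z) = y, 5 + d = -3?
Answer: I*sqrt(4890)/6 ≈ 11.655*I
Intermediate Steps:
d = -8 (d = -5 - 3 = -8)
r = -136
D(S) = 14 + S (D(S) = S - 2*(-7) = S + 14 = 14 + S)
B = 1/6 (B = 1/(14 - 8) = 1/6 ≈ 0.16667)
sqrt(B + r) = sqrt(1/6 - 136) = sqrt(-815/6) = I*sqrt(4890)/6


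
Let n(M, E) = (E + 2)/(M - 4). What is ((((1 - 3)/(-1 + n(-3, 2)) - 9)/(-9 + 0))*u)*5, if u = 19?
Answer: 8075/99 ≈ 81.566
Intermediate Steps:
n(M, E) = (2 + E)/(-4 + M)
((((1 - 3)/(-1 + n(-3, 2)) - 9)/(-9 + 0))*u)*5 = ((((1 - 3)/(-1 + (2 + 2)/(-4 - 3)) - 9)/(-9 + 0))*19)*5 = (((-2/(-1 + 4/(-7)) - 9)/(-9))*19)*5 = (((-2/(-1 - ⅐*4) - 9)*(-⅑))*19)*5 = (((-2/(-1 - 4/7) - 9)*(-⅑))*19)*5 = (((-2/(-11/7) - 9)*(-⅑))*19)*5 = (((-2*(-7/11) - 9)*(-⅑))*19)*5 = (((14/11 - 9)*(-⅑))*19)*5 = (-85/11*(-⅑)*19)*5 = ((85/99)*19)*5 = (1615/99)*5 = 8075/99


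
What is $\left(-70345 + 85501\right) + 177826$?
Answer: $192982$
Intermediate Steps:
$\left(-70345 + 85501\right) + 177826 = 15156 + 177826 = 192982$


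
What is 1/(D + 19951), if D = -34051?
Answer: -1/14100 ≈ -7.0922e-5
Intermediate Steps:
1/(D + 19951) = 1/(-34051 + 19951) = 1/(-14100) = -1/14100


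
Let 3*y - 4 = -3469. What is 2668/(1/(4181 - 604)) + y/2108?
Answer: 20117561933/2108 ≈ 9.5434e+6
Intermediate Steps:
y = -1155 (y = 4/3 + (⅓)*(-3469) = 4/3 - 3469/3 = -1155)
2668/(1/(4181 - 604)) + y/2108 = 2668/(1/(4181 - 604)) - 1155/2108 = 2668/(1/3577) - 1155*1/2108 = 2668/(1/3577) - 1155/2108 = 2668*3577 - 1155/2108 = 9543436 - 1155/2108 = 20117561933/2108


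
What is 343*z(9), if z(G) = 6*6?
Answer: 12348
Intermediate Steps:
z(G) = 36
343*z(9) = 343*36 = 12348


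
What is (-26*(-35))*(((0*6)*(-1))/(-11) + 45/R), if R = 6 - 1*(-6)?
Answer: 6825/2 ≈ 3412.5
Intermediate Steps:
R = 12 (R = 6 + 6 = 12)
(-26*(-35))*(((0*6)*(-1))/(-11) + 45/R) = (-26*(-35))*(((0*6)*(-1))/(-11) + 45/12) = 910*((0*(-1))*(-1/11) + 45*(1/12)) = 910*(0*(-1/11) + 15/4) = 910*(0 + 15/4) = 910*(15/4) = 6825/2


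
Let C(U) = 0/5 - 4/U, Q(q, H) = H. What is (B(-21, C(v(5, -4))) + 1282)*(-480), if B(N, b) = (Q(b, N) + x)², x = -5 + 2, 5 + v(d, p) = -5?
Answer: -891840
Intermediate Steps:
v(d, p) = -10 (v(d, p) = -5 - 5 = -10)
C(U) = -4/U (C(U) = 0*(⅕) - 4/U = 0 - 4/U = -4/U)
x = -3
B(N, b) = (-3 + N)² (B(N, b) = (N - 3)² = (-3 + N)²)
(B(-21, C(v(5, -4))) + 1282)*(-480) = ((-3 - 21)² + 1282)*(-480) = ((-24)² + 1282)*(-480) = (576 + 1282)*(-480) = 1858*(-480) = -891840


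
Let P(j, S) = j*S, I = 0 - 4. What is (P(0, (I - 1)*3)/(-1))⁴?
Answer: 0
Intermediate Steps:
I = -4
P(j, S) = S*j
(P(0, (I - 1)*3)/(-1))⁴ = ((((-4 - 1)*3)*0)/(-1))⁴ = ((-5*3*0)*(-1))⁴ = (-15*0*(-1))⁴ = (0*(-1))⁴ = 0⁴ = 0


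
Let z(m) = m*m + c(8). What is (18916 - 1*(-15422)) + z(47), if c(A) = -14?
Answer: 36533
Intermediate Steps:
z(m) = -14 + m² (z(m) = m*m - 14 = m² - 14 = -14 + m²)
(18916 - 1*(-15422)) + z(47) = (18916 - 1*(-15422)) + (-14 + 47²) = (18916 + 15422) + (-14 + 2209) = 34338 + 2195 = 36533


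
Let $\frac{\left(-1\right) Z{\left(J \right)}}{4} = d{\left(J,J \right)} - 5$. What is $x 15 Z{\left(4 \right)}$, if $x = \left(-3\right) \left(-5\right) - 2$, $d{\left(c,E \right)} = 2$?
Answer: $2340$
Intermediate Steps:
$x = 13$ ($x = 15 - 2 = 13$)
$Z{\left(J \right)} = 12$ ($Z{\left(J \right)} = - 4 \left(2 - 5\right) = \left(-4\right) \left(-3\right) = 12$)
$x 15 Z{\left(4 \right)} = 13 \cdot 15 \cdot 12 = 195 \cdot 12 = 2340$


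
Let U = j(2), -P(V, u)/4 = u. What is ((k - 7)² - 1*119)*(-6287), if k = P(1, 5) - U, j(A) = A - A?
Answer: -3835070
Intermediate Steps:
P(V, u) = -4*u
j(A) = 0
U = 0
k = -20 (k = -4*5 - 1*0 = -20 + 0 = -20)
((k - 7)² - 1*119)*(-6287) = ((-20 - 7)² - 1*119)*(-6287) = ((-27)² - 119)*(-6287) = (729 - 119)*(-6287) = 610*(-6287) = -3835070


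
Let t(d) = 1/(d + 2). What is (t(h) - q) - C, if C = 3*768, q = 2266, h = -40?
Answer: -173661/38 ≈ -4570.0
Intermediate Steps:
t(d) = 1/(2 + d)
C = 2304
(t(h) - q) - C = (1/(2 - 40) - 1*2266) - 1*2304 = (1/(-38) - 2266) - 2304 = (-1/38 - 2266) - 2304 = -86109/38 - 2304 = -173661/38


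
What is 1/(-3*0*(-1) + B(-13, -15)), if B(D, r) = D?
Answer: -1/13 ≈ -0.076923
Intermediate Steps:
1/(-3*0*(-1) + B(-13, -15)) = 1/(-3*0*(-1) - 13) = 1/(0*(-1) - 13) = 1/(0 - 13) = 1/(-13) = -1/13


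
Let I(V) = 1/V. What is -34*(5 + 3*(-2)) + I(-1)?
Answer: 33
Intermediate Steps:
-34*(5 + 3*(-2)) + I(-1) = -34*(5 + 3*(-2)) + 1/(-1) = -34*(5 - 6) - 1 = -34*(-1) - 1 = 34 - 1 = 33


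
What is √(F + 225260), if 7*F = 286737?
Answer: √13044899/7 ≈ 515.97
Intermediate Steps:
F = 286737/7 (F = (⅐)*286737 = 286737/7 ≈ 40962.)
√(F + 225260) = √(286737/7 + 225260) = √(1863557/7) = √13044899/7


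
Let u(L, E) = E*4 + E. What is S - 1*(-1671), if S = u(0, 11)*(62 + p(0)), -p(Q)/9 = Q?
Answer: 5081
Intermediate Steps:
u(L, E) = 5*E (u(L, E) = 4*E + E = 5*E)
p(Q) = -9*Q
S = 3410 (S = (5*11)*(62 - 9*0) = 55*(62 + 0) = 55*62 = 3410)
S - 1*(-1671) = 3410 - 1*(-1671) = 3410 + 1671 = 5081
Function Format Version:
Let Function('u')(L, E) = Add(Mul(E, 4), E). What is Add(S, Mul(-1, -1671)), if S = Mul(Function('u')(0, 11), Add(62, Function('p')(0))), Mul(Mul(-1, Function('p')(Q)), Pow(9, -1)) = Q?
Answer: 5081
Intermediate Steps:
Function('u')(L, E) = Mul(5, E) (Function('u')(L, E) = Add(Mul(4, E), E) = Mul(5, E))
Function('p')(Q) = Mul(-9, Q)
S = 3410 (S = Mul(Mul(5, 11), Add(62, Mul(-9, 0))) = Mul(55, Add(62, 0)) = Mul(55, 62) = 3410)
Add(S, Mul(-1, -1671)) = Add(3410, Mul(-1, -1671)) = Add(3410, 1671) = 5081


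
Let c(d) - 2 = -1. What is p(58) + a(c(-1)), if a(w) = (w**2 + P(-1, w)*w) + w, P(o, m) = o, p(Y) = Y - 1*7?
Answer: 52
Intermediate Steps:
p(Y) = -7 + Y (p(Y) = Y - 7 = -7 + Y)
c(d) = 1 (c(d) = 2 - 1 = 1)
a(w) = w**2 (a(w) = (w**2 - w) + w = w**2)
p(58) + a(c(-1)) = (-7 + 58) + 1**2 = 51 + 1 = 52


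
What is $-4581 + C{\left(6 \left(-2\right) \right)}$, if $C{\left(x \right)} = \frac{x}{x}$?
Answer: $-4580$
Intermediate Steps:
$C{\left(x \right)} = 1$
$-4581 + C{\left(6 \left(-2\right) \right)} = -4581 + 1 = -4580$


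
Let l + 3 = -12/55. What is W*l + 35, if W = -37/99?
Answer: 65708/1815 ≈ 36.203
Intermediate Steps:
l = -177/55 (l = -3 - 12/55 = -177/55 ≈ -3.2182)
W = -37/99 (W = -37*1/99 = -37/99 ≈ -0.37374)
W*l + 35 = -37/99*(-177/55) + 35 = 2183/1815 + 35 = 65708/1815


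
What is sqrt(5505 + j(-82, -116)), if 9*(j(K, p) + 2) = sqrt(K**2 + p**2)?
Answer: sqrt(49527 + 2*sqrt(5045))/3 ≈ 74.289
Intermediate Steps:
j(K, p) = -2 + sqrt(K**2 + p**2)/9
sqrt(5505 + j(-82, -116)) = sqrt(5505 + (-2 + sqrt((-82)**2 + (-116)**2)/9)) = sqrt(5505 + (-2 + sqrt(6724 + 13456)/9)) = sqrt(5505 + (-2 + sqrt(20180)/9)) = sqrt(5505 + (-2 + (2*sqrt(5045))/9)) = sqrt(5505 + (-2 + 2*sqrt(5045)/9)) = sqrt(5503 + 2*sqrt(5045)/9)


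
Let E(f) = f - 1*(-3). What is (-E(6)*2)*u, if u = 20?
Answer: -360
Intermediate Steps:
E(f) = 3 + f (E(f) = f + 3 = 3 + f)
(-E(6)*2)*u = (-(3 + 6)*2)*20 = (-1*9*2)*20 = -9*2*20 = -18*20 = -360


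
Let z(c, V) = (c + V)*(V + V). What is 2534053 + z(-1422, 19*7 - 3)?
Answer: 2198133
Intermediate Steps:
z(c, V) = 2*V*(V + c) (z(c, V) = (V + c)*(2*V) = 2*V*(V + c))
2534053 + z(-1422, 19*7 - 3) = 2534053 + 2*(19*7 - 3)*((19*7 - 3) - 1422) = 2534053 + 2*(133 - 3)*((133 - 3) - 1422) = 2534053 + 2*130*(130 - 1422) = 2534053 + 2*130*(-1292) = 2534053 - 335920 = 2198133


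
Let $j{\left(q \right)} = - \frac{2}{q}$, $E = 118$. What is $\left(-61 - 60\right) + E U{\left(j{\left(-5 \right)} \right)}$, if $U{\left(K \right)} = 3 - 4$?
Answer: $-239$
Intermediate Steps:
$U{\left(K \right)} = -1$ ($U{\left(K \right)} = 3 - 4 = -1$)
$\left(-61 - 60\right) + E U{\left(j{\left(-5 \right)} \right)} = \left(-61 - 60\right) + 118 \left(-1\right) = -121 - 118 = -239$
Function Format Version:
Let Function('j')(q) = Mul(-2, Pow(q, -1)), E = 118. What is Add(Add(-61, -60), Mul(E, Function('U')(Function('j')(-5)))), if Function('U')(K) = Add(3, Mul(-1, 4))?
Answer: -239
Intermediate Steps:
Function('U')(K) = -1 (Function('U')(K) = Add(3, -4) = -1)
Add(Add(-61, -60), Mul(E, Function('U')(Function('j')(-5)))) = Add(Add(-61, -60), Mul(118, -1)) = Add(-121, -118) = -239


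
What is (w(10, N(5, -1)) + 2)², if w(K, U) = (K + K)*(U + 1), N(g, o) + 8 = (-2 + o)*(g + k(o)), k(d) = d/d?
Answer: 248004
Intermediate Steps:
k(d) = 1
N(g, o) = -8 + (1 + g)*(-2 + o) (N(g, o) = -8 + (-2 + o)*(g + 1) = -8 + (-2 + o)*(1 + g) = -8 + (1 + g)*(-2 + o))
w(K, U) = 2*K*(1 + U) (w(K, U) = (2*K)*(1 + U) = 2*K*(1 + U))
(w(10, N(5, -1)) + 2)² = (2*10*(1 + (-10 - 1 - 2*5 + 5*(-1))) + 2)² = (2*10*(1 + (-10 - 1 - 10 - 5)) + 2)² = (2*10*(1 - 26) + 2)² = (2*10*(-25) + 2)² = (-500 + 2)² = (-498)² = 248004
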